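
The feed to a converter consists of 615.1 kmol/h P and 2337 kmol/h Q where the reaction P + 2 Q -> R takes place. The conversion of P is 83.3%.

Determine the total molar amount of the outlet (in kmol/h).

P reacted = 0.833 × 615.1 = 512.4 kmol/h; ν_P = −1, so ξ = 512.4/1 = 512.4 kmol/h.
Outlet amounts (n = n₀ + ν ξ):
  P: 615.1 − 1(512.4) = 102.7
  Q: 2337 − 2(512.4) = 1312
  R: 0 + 1(512.4) = 512.4
Total out = 102.7 + 1312 + 512.4 = 1927 kmol/h.

1930 kmol/h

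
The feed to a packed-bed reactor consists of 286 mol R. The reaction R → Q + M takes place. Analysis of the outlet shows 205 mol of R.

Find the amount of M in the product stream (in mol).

For R: n = n₀ − 1ξ → 205 = 286 − 1ξ, giving ξ = 81 mol.
Outlet amounts (n = n₀ + ν ξ):
  R: 286 − 1(81) = 205
  Q: 0 + 1(81) = 81
  M: 0 + 1(81) = 81

81 mol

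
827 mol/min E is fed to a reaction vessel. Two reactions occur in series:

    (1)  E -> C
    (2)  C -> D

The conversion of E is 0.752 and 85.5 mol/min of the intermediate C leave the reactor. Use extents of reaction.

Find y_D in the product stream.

Conversion of E: E consumed = 1ξ₁ = 0.752 × 827 → ξ₁ = 621.9 mol/min.
C balance: n_C = 0 + 1ξ₁ − 1ξ₂ = 85.5 → ξ₂ = (1·621.9 − 85.5)/1 = 536.4 mol/min.
Outlet amounts (n = n₀ + Σ ν·ξ):
  E: 827 − 1(621.9) = 205.1
  C: 0 + 1(621.9) − 1(536.4) = 85.5
  D: 0 + 1(536.4) = 536.4
Total out = 827 mol/min; y_D = 536.4 / 827 = 0.6486.

0.649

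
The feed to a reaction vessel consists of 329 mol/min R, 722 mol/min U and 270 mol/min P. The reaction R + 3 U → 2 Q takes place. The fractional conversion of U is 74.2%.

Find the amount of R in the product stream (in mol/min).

U reacted = 0.742 × 722 = 535.7 mol/min; ν_U = −3, so ξ = 535.7/3 = 178.6 mol/min.
Outlet amounts (n = n₀ + ν ξ):
  R: 329 − 1(178.6) = 150.4
  U: 722 − 3(178.6) = 186.3
  Q: 0 + 2(178.6) = 357.1
  P: 270 (inert)

150 mol/min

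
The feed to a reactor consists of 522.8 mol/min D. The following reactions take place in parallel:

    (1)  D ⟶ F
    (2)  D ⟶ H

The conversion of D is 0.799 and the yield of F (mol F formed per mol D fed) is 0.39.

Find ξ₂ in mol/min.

ξ₂ = 214 mol/min

Yield of F: 1ξ₁ / 522.8 = 0.39 → ξ₁ = 203.9 mol/min.
Conversion of D: 1ξ₁ + 1ξ₂ = 0.799 × 522.8 = 417.7 → ξ₂ = 213.8 mol/min.
Outlet amounts (n = n₀ + Σ ν·ξ):
  D: 522.8 − 1(203.9) − 1(213.8) = 105.1
  F: 0 + 1(203.9) = 203.9
  H: 0 + 1(213.8) = 213.8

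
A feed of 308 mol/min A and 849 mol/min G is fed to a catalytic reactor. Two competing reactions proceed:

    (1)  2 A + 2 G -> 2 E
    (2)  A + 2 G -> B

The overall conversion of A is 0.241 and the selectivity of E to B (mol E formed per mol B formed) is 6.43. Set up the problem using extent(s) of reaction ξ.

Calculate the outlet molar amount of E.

64.2 mol/min

Conversion of A: A consumed = 0.241 × 308 = 74.23 mol/min = 2ξ₁ + 1ξ₂.
Selectivity: 2ξ₁ / (1ξ₂) = 6.43 → ξ₁ = 3.215 ξ₂.
Substitute: (2·3.215 + 1) ξ₂ = 74.23 → ξ₂ = 9.99 mol/min, ξ₁ = 32.12 mol/min.
Outlet amounts (n = n₀ + Σ ν·ξ):
  A: 308 − 2(32.12) − 1(9.99) = 233.8
  G: 849 − 2(32.12) − 2(9.99) = 764.8
  E: 0 + 2(32.12) = 64.24
  B: 0 + 1(9.99) = 9.99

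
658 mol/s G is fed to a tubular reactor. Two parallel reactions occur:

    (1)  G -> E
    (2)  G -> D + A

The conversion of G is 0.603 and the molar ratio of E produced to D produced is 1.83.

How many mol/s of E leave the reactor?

Conversion of G: G consumed = 0.603 × 658 = 396.8 mol/s = 1ξ₁ + 1ξ₂.
Selectivity: 1ξ₁ / (1ξ₂) = 1.83 → ξ₁ = 1.83 ξ₂.
Substitute: (1·1.83 + 1) ξ₂ = 396.8 → ξ₂ = 140.2 mol/s, ξ₁ = 256.6 mol/s.
Outlet amounts (n = n₀ + Σ ν·ξ):
  G: 658 − 1(256.6) − 1(140.2) = 261.2
  E: 0 + 1(256.6) = 256.6
  D: 0 + 1(140.2) = 140.2
  A: 0 + 1(140.2) = 140.2

257 mol/s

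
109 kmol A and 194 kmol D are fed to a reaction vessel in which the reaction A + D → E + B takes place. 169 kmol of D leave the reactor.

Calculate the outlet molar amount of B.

For D: n = n₀ − 1ξ → 169 = 194 − 1ξ, giving ξ = 25 kmol.
Outlet amounts (n = n₀ + ν ξ):
  A: 109 − 1(25) = 84
  D: 194 − 1(25) = 169
  E: 0 + 1(25) = 25
  B: 0 + 1(25) = 25

25 kmol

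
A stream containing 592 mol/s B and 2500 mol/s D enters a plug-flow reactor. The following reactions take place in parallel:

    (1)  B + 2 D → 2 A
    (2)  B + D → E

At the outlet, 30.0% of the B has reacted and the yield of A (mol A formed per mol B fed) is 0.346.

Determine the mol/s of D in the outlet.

2220 mol/s

Yield of A: 2ξ₁ / 592 = 0.346 → ξ₁ = 102.4 mol/s.
Conversion of B: 1ξ₁ + 1ξ₂ = 0.3 × 592 = 177.6 → ξ₂ = 75.18 mol/s.
Outlet amounts (n = n₀ + Σ ν·ξ):
  B: 592 − 1(102.4) − 1(75.18) = 414.4
  D: 2500 − 2(102.4) − 1(75.18) = 2220
  A: 0 + 2(102.4) = 204.8
  E: 0 + 1(75.18) = 75.18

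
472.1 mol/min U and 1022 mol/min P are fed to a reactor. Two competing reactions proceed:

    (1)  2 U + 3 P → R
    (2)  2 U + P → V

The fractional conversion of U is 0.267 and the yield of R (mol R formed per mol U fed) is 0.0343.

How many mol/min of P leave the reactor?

Yield of R: 1ξ₁ / 472.1 = 0.0343 → ξ₁ = 16.19 mol/min.
Conversion of U: 2ξ₁ + 2ξ₂ = 0.267 × 472.1 = 126.1 → ξ₂ = 46.83 mol/min.
Outlet amounts (n = n₀ + Σ ν·ξ):
  U: 472.1 − 2(16.19) − 2(46.83) = 346
  P: 1022 − 3(16.19) − 1(46.83) = 926.6
  R: 0 + 1(16.19) = 16.19
  V: 0 + 1(46.83) = 46.83

927 mol/min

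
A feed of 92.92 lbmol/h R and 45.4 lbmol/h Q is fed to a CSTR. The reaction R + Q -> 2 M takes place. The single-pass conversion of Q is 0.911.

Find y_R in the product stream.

Q reacted = 0.911 × 45.4 = 41.36 lbmol/h; ν_Q = −1, so ξ = 41.36/1 = 41.36 lbmol/h.
Outlet amounts (n = n₀ + ν ξ):
  R: 92.92 − 1(41.36) = 51.56
  Q: 45.4 − 1(41.36) = 4.041
  M: 0 + 2(41.36) = 82.72
Total out = 138.3 lbmol/h; y_R = 51.56 / 138.3 = 0.3728.

0.373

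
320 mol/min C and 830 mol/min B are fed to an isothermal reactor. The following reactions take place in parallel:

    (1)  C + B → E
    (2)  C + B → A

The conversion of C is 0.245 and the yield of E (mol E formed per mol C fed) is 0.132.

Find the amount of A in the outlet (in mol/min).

Yield of E: 1ξ₁ / 320 = 0.132 → ξ₁ = 42.24 mol/min.
Conversion of C: 1ξ₁ + 1ξ₂ = 0.245 × 320 = 78.4 → ξ₂ = 36.16 mol/min.
Outlet amounts (n = n₀ + Σ ν·ξ):
  C: 320 − 1(42.24) − 1(36.16) = 241.6
  B: 830 − 1(42.24) − 1(36.16) = 751.6
  E: 0 + 1(42.24) = 42.24
  A: 0 + 1(36.16) = 36.16

36.2 mol/min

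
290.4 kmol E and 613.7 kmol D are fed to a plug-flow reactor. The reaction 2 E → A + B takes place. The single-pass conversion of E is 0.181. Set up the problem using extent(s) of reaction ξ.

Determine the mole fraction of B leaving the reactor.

E reacted = 0.181 × 290.4 = 52.56 kmol; ν_E = −2, so ξ = 52.56/2 = 26.28 kmol.
Outlet amounts (n = n₀ + ν ξ):
  E: 290.4 − 2(26.28) = 237.8
  A: 0 + 1(26.28) = 26.28
  B: 0 + 1(26.28) = 26.28
  D: 613.7 (inert)
Total out = 904.1 kmol; y_B = 26.28 / 904.1 = 0.02907.

0.0291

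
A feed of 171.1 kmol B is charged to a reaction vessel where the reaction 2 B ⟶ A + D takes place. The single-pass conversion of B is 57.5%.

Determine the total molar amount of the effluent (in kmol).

171 kmol

B reacted = 0.575 × 171.1 = 98.38 kmol; ν_B = −2, so ξ = 98.38/2 = 49.19 kmol.
Outlet amounts (n = n₀ + ν ξ):
  B: 171.1 − 2(49.19) = 72.72
  A: 0 + 1(49.19) = 49.19
  D: 0 + 1(49.19) = 49.19
Total out = 72.72 + 49.19 + 49.19 = 171.1 kmol.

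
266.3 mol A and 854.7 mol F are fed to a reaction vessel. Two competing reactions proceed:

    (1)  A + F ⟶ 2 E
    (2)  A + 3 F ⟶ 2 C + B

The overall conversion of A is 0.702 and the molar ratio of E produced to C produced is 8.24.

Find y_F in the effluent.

Conversion of A: A consumed = 0.702 × 266.3 = 186.9 mol = 1ξ₁ + 1ξ₂.
Selectivity: 2ξ₁ / (2ξ₂) = 8.24 → ξ₁ = 8.24 ξ₂.
Substitute: (1·8.24 + 1) ξ₂ = 186.9 → ξ₂ = 20.23 mol, ξ₁ = 166.7 mol.
Outlet amounts (n = n₀ + Σ ν·ξ):
  A: 266.3 − 1(166.7) − 1(20.23) = 79.36
  F: 854.7 − 1(166.7) − 3(20.23) = 627.3
  E: 0 + 2(166.7) = 333.4
  C: 0 + 2(20.23) = 40.46
  B: 0 + 1(20.23) = 20.23
Total out = 1101 mol; y_F = 627.3 / 1101 = 0.5699.

0.57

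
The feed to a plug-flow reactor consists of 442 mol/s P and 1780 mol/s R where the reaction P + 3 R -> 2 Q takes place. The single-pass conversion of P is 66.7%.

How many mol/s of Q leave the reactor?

590 mol/s

P reacted = 0.667 × 442 = 294.8 mol/s; ν_P = −1, so ξ = 294.8/1 = 294.8 mol/s.
Outlet amounts (n = n₀ + ν ξ):
  P: 442 − 1(294.8) = 147.2
  R: 1780 − 3(294.8) = 895.6
  Q: 0 + 2(294.8) = 589.6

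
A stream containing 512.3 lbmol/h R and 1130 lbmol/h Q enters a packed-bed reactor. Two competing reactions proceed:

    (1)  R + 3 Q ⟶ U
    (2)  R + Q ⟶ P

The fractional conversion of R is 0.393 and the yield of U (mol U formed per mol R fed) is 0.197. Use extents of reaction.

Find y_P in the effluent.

Yield of U: 1ξ₁ / 512.3 = 0.197 → ξ₁ = 100.9 lbmol/h.
Conversion of R: 1ξ₁ + 1ξ₂ = 0.393 × 512.3 = 201.3 → ξ₂ = 100.4 lbmol/h.
Outlet amounts (n = n₀ + Σ ν·ξ):
  R: 512.3 − 1(100.9) − 1(100.4) = 311
  Q: 1130 − 3(100.9) − 1(100.4) = 726.8
  U: 0 + 1(100.9) = 100.9
  P: 0 + 1(100.4) = 100.4
Total out = 1239 lbmol/h; y_P = 100.4 / 1239 = 0.08103.

0.081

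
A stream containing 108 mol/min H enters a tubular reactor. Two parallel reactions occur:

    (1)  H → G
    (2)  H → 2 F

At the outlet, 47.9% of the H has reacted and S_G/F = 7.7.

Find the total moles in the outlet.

Conversion of H: H consumed = 0.479 × 108 = 51.73 mol/min = 1ξ₁ + 1ξ₂.
Selectivity: 1ξ₁ / (2ξ₂) = 7.7 → ξ₁ = 15.4 ξ₂.
Substitute: (1·15.4 + 1) ξ₂ = 51.73 → ξ₂ = 3.154 mol/min, ξ₁ = 48.58 mol/min.
Outlet amounts (n = n₀ + Σ ν·ξ):
  H: 108 − 1(48.58) − 1(3.154) = 56.27
  G: 0 + 1(48.58) = 48.58
  F: 0 + 2(3.154) = 6.309
Total out = 56.27 + 48.58 + 6.309 = 111.2 mol/min.

111 mol/min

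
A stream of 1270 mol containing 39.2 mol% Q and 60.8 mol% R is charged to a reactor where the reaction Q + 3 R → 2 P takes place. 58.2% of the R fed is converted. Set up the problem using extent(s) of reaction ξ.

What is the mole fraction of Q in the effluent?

0.359

R reacted = 0.582 × 772.2 = 449.4 mol; ν_R = −3, so ξ = 449.4/3 = 149.8 mol.
Outlet amounts (n = n₀ + ν ξ):
  Q: 497.8 − 1(149.8) = 348
  R: 772.2 − 3(149.8) = 322.8
  P: 0 + 2(149.8) = 299.6
Total out = 970.4 mol; y_Q = 348 / 970.4 = 0.3587.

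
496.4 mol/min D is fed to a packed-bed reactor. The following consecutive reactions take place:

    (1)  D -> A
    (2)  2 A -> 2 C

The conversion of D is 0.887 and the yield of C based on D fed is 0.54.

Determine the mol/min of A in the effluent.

Conversion of D: D consumed = 1ξ₁ = 0.887 × 496.4 → ξ₁ = 440.3 mol/min.
Yield of C: 2ξ₂ / 496.4 = 0.54 → ξ₂ = 134 mol/min.
Outlet amounts (n = n₀ + Σ ν·ξ):
  D: 496.4 − 1(440.3) = 56.09
  A: 0 + 1(440.3) − 2(134) = 172.3
  C: 0 + 2(134) = 268.1

172 mol/min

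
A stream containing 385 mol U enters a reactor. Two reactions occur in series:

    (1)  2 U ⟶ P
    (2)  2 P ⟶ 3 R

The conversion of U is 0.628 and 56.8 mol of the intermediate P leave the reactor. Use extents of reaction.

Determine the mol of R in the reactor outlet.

Conversion of U: U consumed = 2ξ₁ = 0.628 × 385 → ξ₁ = 120.9 mol.
P balance: n_P = 0 + 1ξ₁ − 2ξ₂ = 56.8 → ξ₂ = (1·120.9 − 56.8)/2 = 32.05 mol.
Outlet amounts (n = n₀ + Σ ν·ξ):
  U: 385 − 2(120.9) = 143.2
  P: 0 + 1(120.9) − 2(32.05) = 56.8
  R: 0 + 3(32.05) = 96.14

96.1 mol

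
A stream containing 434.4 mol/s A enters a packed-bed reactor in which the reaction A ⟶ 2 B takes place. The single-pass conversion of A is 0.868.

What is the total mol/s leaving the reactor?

811 mol/s

A reacted = 0.868 × 434.4 = 377.1 mol/s; ν_A = −1, so ξ = 377.1/1 = 377.1 mol/s.
Outlet amounts (n = n₀ + ν ξ):
  A: 434.4 − 1(377.1) = 57.34
  B: 0 + 2(377.1) = 754.1
Total out = 57.34 + 754.1 = 811.5 mol/s.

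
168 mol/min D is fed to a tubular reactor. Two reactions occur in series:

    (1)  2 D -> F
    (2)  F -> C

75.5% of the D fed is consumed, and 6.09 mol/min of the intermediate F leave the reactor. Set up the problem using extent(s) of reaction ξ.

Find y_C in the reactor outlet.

Conversion of D: D consumed = 2ξ₁ = 0.755 × 168 → ξ₁ = 63.42 mol/min.
F balance: n_F = 0 + 1ξ₁ − 1ξ₂ = 6.09 → ξ₂ = (1·63.42 − 6.09)/1 = 57.33 mol/min.
Outlet amounts (n = n₀ + Σ ν·ξ):
  D: 168 − 2(63.42) = 41.16
  F: 0 + 1(63.42) − 1(57.33) = 6.09
  C: 0 + 1(57.33) = 57.33
Total out = 104.6 mol/min; y_C = 57.33 / 104.6 = 0.5482.

0.548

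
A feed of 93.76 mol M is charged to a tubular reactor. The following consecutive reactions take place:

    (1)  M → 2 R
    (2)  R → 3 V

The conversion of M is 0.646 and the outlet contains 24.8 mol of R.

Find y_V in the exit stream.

0.833

Conversion of M: M consumed = 1ξ₁ = 0.646 × 93.76 → ξ₁ = 60.57 mol.
R balance: n_R = 0 + 2ξ₁ − 1ξ₂ = 24.8 → ξ₂ = (2·60.57 − 24.8)/1 = 96.34 mol.
Outlet amounts (n = n₀ + Σ ν·ξ):
  M: 93.76 − 1(60.57) = 33.19
  R: 0 + 2(60.57) − 1(96.34) = 24.8
  V: 0 + 3(96.34) = 289
Total out = 347 mol; y_V = 289 / 347 = 0.8329.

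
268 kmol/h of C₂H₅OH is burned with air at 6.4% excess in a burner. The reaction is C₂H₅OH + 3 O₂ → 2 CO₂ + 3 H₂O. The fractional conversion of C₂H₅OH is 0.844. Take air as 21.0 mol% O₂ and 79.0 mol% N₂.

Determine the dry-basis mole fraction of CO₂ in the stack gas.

0.116

Stoichiometric O₂ = 3 × 268 = 804 kmol/h; O₂ fed = 804 × 1.064 = 855.5 kmol/h.
N₂ fed = 855.5 × 79/21 = 3218 kmol/h.
Fuel reacted = 0.844 × 268 → ξ = 226.2 kmol/h.
Outlet (n = n₀ + ν ξ):
  C₂H₅OH: 268 − 1(226.2) = 41.81
  O₂: 855.5 − 3(226.2) = 176.9
  N₂: 3218 (inert)
  CO₂: 0 + 2(226.2) = 452.4
  H₂O: 0 + 3(226.2) = 678.6
Dry total = 3889 kmol/h; y_CO₂ (dry) = 452.4 / 3889 = 0.1163.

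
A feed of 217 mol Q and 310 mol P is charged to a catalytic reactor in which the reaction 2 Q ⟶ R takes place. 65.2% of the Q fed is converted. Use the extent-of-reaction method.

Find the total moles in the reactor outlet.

Q reacted = 0.652 × 217 = 141.5 mol; ν_Q = −2, so ξ = 141.5/2 = 70.74 mol.
Outlet amounts (n = n₀ + ν ξ):
  Q: 217 − 2(70.74) = 75.52
  R: 0 + 1(70.74) = 70.74
  P: 310 (inert)
Total out = 75.52 + 70.74 + 310 = 456.3 mol.

456 mol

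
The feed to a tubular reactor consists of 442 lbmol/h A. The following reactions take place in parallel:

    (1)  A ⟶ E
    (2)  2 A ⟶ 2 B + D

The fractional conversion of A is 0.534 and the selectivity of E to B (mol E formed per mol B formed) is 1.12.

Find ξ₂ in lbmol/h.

ξ₂ = 55.7 lbmol/h

Conversion of A: A consumed = 0.534 × 442 = 236 lbmol/h = 1ξ₁ + 2ξ₂.
Selectivity: 1ξ₁ / (2ξ₂) = 1.12 → ξ₁ = 2.24 ξ₂.
Substitute: (1·2.24 + 2) ξ₂ = 236 → ξ₂ = 55.67 lbmol/h, ξ₁ = 124.7 lbmol/h.
Outlet amounts (n = n₀ + Σ ν·ξ):
  A: 442 − 1(124.7) − 2(55.67) = 206
  E: 0 + 1(124.7) = 124.7
  B: 0 + 2(55.67) = 111.3
  D: 0 + 1(55.67) = 55.67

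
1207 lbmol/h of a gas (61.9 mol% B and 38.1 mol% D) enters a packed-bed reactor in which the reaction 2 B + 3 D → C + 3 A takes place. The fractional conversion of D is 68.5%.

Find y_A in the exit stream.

0.286

D reacted = 0.685 × 459.9 = 315 lbmol/h; ν_D = −3, so ξ = 315/3 = 105 lbmol/h.
Outlet amounts (n = n₀ + ν ξ):
  B: 747.1 − 2(105) = 537.1
  D: 459.9 − 3(105) = 144.9
  C: 0 + 1(105) = 105
  A: 0 + 3(105) = 315
Total out = 1102 lbmol/h; y_A = 315 / 1102 = 0.2859.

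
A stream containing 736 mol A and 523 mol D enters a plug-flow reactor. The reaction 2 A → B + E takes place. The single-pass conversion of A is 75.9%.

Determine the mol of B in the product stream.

279 mol

A reacted = 0.759 × 736 = 558.6 mol; ν_A = −2, so ξ = 558.6/2 = 279.3 mol.
Outlet amounts (n = n₀ + ν ξ):
  A: 736 − 2(279.3) = 177.4
  B: 0 + 1(279.3) = 279.3
  E: 0 + 1(279.3) = 279.3
  D: 523 (inert)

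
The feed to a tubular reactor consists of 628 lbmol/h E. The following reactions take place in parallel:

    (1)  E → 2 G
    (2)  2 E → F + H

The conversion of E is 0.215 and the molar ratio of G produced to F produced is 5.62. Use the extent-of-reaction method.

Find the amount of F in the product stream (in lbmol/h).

Conversion of E: E consumed = 0.215 × 628 = 135 lbmol/h = 1ξ₁ + 2ξ₂.
Selectivity: 2ξ₁ / (1ξ₂) = 5.62 → ξ₁ = 2.81 ξ₂.
Substitute: (1·2.81 + 2) ξ₂ = 135 → ξ₂ = 28.07 lbmol/h, ξ₁ = 78.88 lbmol/h.
Outlet amounts (n = n₀ + Σ ν·ξ):
  E: 628 − 1(78.88) − 2(28.07) = 493
  G: 0 + 2(78.88) = 157.8
  F: 0 + 1(28.07) = 28.07
  H: 0 + 1(28.07) = 28.07

28.1 lbmol/h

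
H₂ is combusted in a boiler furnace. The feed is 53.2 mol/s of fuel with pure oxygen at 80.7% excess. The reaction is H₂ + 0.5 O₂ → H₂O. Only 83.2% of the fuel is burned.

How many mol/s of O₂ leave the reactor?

25.9 mol/s

Stoichiometric O₂ = 0.5 × 53.2 = 26.6 mol/s; O₂ fed = 26.6 × 1.807 = 48.07 mol/s.
Fuel reacted = 0.832 × 53.2 → ξ = 44.26 mol/s.
Outlet (n = n₀ + ν ξ):
  H₂: 53.2 − 1(44.26) = 8.938
  O₂: 48.07 − 0.5(44.26) = 25.94
  H₂O: 0 + 1(44.26) = 44.26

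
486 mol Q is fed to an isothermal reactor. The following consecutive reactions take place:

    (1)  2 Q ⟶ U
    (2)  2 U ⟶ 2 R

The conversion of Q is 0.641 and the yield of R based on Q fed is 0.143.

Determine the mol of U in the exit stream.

Conversion of Q: Q consumed = 2ξ₁ = 0.641 × 486 → ξ₁ = 155.8 mol.
Yield of R: 2ξ₂ / 486 = 0.143 → ξ₂ = 34.75 mol.
Outlet amounts (n = n₀ + Σ ν·ξ):
  Q: 486 − 2(155.8) = 174.5
  U: 0 + 1(155.8) − 2(34.75) = 86.27
  R: 0 + 2(34.75) = 69.5

86.3 mol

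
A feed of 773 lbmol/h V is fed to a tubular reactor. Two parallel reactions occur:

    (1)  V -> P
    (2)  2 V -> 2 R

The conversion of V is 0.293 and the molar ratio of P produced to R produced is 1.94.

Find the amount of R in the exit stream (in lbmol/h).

Conversion of V: V consumed = 0.293 × 773 = 226.5 lbmol/h = 1ξ₁ + 2ξ₂.
Selectivity: 1ξ₁ / (2ξ₂) = 1.94 → ξ₁ = 3.88 ξ₂.
Substitute: (1·3.88 + 2) ξ₂ = 226.5 → ξ₂ = 38.52 lbmol/h, ξ₁ = 149.5 lbmol/h.
Outlet amounts (n = n₀ + Σ ν·ξ):
  V: 773 − 1(149.5) − 2(38.52) = 546.5
  P: 0 + 1(149.5) = 149.5
  R: 0 + 2(38.52) = 77.04

77 lbmol/h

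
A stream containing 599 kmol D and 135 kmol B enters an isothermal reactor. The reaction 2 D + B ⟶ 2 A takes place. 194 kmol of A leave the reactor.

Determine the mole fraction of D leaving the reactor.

0.636

For A: n = n₀ + 2ξ → 194 = 0 + 2ξ, giving ξ = 97 kmol.
Outlet amounts (n = n₀ + ν ξ):
  D: 599 − 2(97) = 405
  B: 135 − 1(97) = 38
  A: 0 + 2(97) = 194
Total out = 637 kmol; y_D = 405 / 637 = 0.6358.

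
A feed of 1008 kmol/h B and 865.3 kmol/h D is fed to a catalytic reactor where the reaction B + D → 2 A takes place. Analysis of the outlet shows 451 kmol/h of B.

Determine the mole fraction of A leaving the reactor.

For B: n = n₀ − 1ξ → 451 = 1008 − 1ξ, giving ξ = 557 kmol/h.
Outlet amounts (n = n₀ + ν ξ):
  B: 1008 − 1(557) = 451
  D: 865.3 − 1(557) = 308.3
  A: 0 + 2(557) = 1114
Total out = 1873 kmol/h; y_A = 1114 / 1873 = 0.5947.

0.595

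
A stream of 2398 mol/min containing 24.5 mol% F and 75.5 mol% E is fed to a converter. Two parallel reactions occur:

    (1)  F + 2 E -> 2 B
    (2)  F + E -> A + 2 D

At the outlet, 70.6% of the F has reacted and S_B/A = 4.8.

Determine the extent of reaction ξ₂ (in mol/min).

Conversion of F: F consumed = 0.706 × 587.5 = 414.8 mol/min = 1ξ₁ + 1ξ₂.
Selectivity: 2ξ₁ / (1ξ₂) = 4.8 → ξ₁ = 2.4 ξ₂.
Substitute: (1·2.4 + 1) ξ₂ = 414.8 → ξ₂ = 122 mol/min, ξ₁ = 292.8 mol/min.
Outlet amounts (n = n₀ + Σ ν·ξ):
  F: 587.5 − 1(292.8) − 1(122) = 172.7
  E: 1810 − 2(292.8) − 1(122) = 1103
  B: 0 + 2(292.8) = 585.6
  A: 0 + 1(122) = 122
  D: 0 + 2(122) = 244

ξ₂ = 122 mol/min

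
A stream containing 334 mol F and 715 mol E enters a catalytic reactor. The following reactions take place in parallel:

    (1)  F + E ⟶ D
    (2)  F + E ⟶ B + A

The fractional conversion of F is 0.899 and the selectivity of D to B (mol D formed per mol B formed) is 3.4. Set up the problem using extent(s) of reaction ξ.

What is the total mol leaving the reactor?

817 mol

Conversion of F: F consumed = 0.899 × 334 = 300.3 mol = 1ξ₁ + 1ξ₂.
Selectivity: 1ξ₁ / (1ξ₂) = 3.4 → ξ₁ = 3.4 ξ₂.
Substitute: (1·3.4 + 1) ξ₂ = 300.3 → ξ₂ = 68.24 mol, ξ₁ = 232 mol.
Outlet amounts (n = n₀ + Σ ν·ξ):
  F: 334 − 1(232) − 1(68.24) = 33.73
  E: 715 − 1(232) − 1(68.24) = 414.7
  D: 0 + 1(232) = 232
  B: 0 + 1(68.24) = 68.24
  A: 0 + 1(68.24) = 68.24
Total out = 33.73 + 414.7 + 232 + 68.24 + 68.24 = 817 mol.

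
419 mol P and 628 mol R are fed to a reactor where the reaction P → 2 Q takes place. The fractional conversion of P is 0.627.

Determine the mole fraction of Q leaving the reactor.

P reacted = 0.627 × 419 = 262.7 mol; ν_P = −1, so ξ = 262.7/1 = 262.7 mol.
Outlet amounts (n = n₀ + ν ξ):
  P: 419 − 1(262.7) = 156.3
  Q: 0 + 2(262.7) = 525.4
  R: 628 (inert)
Total out = 1310 mol; y_Q = 525.4 / 1310 = 0.4012.

0.401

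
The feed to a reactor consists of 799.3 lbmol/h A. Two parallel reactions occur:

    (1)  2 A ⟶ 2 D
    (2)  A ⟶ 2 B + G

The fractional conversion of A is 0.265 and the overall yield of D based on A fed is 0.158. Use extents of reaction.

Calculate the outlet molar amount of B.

171 lbmol/h

Yield of D: 2ξ₁ / 799.3 = 0.158 → ξ₁ = 63.14 lbmol/h.
Conversion of A: 2ξ₁ + 1ξ₂ = 0.265 × 799.3 = 211.8 → ξ₂ = 85.53 lbmol/h.
Outlet amounts (n = n₀ + Σ ν·ξ):
  A: 799.3 − 2(63.14) − 1(85.53) = 587.5
  D: 0 + 2(63.14) = 126.3
  B: 0 + 2(85.53) = 171.1
  G: 0 + 1(85.53) = 85.53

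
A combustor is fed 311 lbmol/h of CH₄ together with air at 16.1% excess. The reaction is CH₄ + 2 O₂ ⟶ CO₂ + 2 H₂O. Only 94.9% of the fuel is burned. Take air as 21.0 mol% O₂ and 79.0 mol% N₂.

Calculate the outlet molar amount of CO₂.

Stoichiometric O₂ = 2 × 311 = 622 lbmol/h; O₂ fed = 622 × 1.161 = 722.1 lbmol/h.
N₂ fed = 722.1 × 79/21 = 2717 lbmol/h.
Fuel reacted = 0.949 × 311 → ξ = 295.1 lbmol/h.
Outlet (n = n₀ + ν ξ):
  CH₄: 311 − 1(295.1) = 15.86
  O₂: 722.1 − 2(295.1) = 131.9
  N₂: 2717 (inert)
  CO₂: 0 + 1(295.1) = 295.1
  H₂O: 0 + 2(295.1) = 590.3

295 lbmol/h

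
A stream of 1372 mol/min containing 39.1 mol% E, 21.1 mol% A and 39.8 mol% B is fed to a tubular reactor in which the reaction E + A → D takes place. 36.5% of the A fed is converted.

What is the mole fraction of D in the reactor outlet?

A reacted = 0.365 × 289.5 = 105.7 mol/min; ν_A = −1, so ξ = 105.7/1 = 105.7 mol/min.
Outlet amounts (n = n₀ + ν ξ):
  E: 536.5 − 1(105.7) = 430.8
  A: 289.5 − 1(105.7) = 183.8
  D: 0 + 1(105.7) = 105.7
  B: 546.1 (inert)
Total out = 1266 mol/min; y_D = 105.7 / 1266 = 0.08344.

0.0834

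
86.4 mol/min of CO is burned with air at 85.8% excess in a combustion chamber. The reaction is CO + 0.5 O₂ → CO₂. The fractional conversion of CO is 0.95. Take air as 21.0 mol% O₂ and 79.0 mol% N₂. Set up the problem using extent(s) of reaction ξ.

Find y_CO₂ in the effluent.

0.192

Stoichiometric O₂ = 0.5 × 86.4 = 43.2 mol/min; O₂ fed = 43.2 × 1.858 = 80.27 mol/min.
N₂ fed = 80.27 × 79/21 = 302 mol/min.
Fuel reacted = 0.95 × 86.4 → ξ = 82.08 mol/min.
Outlet (n = n₀ + ν ξ):
  CO: 86.4 − 1(82.08) = 4.32
  O₂: 80.27 − 0.5(82.08) = 39.23
  N₂: 302 (inert)
  CO₂: 0 + 1(82.08) = 82.08
Total out = 427.6 mol/min; y_CO₂ = 82.08 / 427.6 = 0.192.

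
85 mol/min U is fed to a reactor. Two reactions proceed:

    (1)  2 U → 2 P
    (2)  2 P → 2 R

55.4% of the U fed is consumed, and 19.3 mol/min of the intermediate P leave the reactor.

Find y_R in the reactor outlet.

Conversion of U: U consumed = 2ξ₁ = 0.554 × 85 → ξ₁ = 23.55 mol/min.
P balance: n_P = 0 + 2ξ₁ − 2ξ₂ = 19.3 → ξ₂ = (2·23.55 − 19.3)/2 = 13.9 mol/min.
Outlet amounts (n = n₀ + Σ ν·ξ):
  U: 85 − 2(23.55) = 37.91
  P: 0 + 2(23.55) − 2(13.9) = 19.3
  R: 0 + 2(13.9) = 27.79
Total out = 85 mol/min; y_R = 27.79 / 85 = 0.3269.

0.327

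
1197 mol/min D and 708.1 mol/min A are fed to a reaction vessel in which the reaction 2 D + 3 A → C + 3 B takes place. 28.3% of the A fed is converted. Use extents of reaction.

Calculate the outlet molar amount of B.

A reacted = 0.283 × 708.1 = 200.4 mol/min; ν_A = −3, so ξ = 200.4/3 = 66.8 mol/min.
Outlet amounts (n = n₀ + ν ξ):
  D: 1197 − 2(66.8) = 1063
  A: 708.1 − 3(66.8) = 507.7
  C: 0 + 1(66.8) = 66.8
  B: 0 + 3(66.8) = 200.4

200 mol/min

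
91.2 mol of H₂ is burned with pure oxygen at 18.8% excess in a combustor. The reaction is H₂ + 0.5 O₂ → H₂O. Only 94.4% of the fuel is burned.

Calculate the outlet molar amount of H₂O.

86.1 mol

Stoichiometric O₂ = 0.5 × 91.2 = 45.6 mol; O₂ fed = 45.6 × 1.188 = 54.17 mol.
Fuel reacted = 0.944 × 91.2 → ξ = 86.09 mol.
Outlet (n = n₀ + ν ξ):
  H₂: 91.2 − 1(86.09) = 5.107
  O₂: 54.17 − 0.5(86.09) = 11.13
  H₂O: 0 + 1(86.09) = 86.09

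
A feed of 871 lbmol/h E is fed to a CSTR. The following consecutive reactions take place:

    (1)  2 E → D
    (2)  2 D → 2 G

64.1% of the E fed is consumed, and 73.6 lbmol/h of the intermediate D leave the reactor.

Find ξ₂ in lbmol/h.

Conversion of E: E consumed = 2ξ₁ = 0.641 × 871 → ξ₁ = 279.2 lbmol/h.
D balance: n_D = 0 + 1ξ₁ − 2ξ₂ = 73.6 → ξ₂ = (1·279.2 − 73.6)/2 = 102.8 lbmol/h.
Outlet amounts (n = n₀ + Σ ν·ξ):
  E: 871 − 2(279.2) = 312.7
  D: 0 + 1(279.2) − 2(102.8) = 73.6
  G: 0 + 2(102.8) = 205.6

ξ₂ = 103 lbmol/h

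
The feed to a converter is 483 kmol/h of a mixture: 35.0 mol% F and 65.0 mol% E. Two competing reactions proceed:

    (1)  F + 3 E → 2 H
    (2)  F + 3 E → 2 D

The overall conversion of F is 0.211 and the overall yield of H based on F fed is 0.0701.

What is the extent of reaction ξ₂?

Yield of H: 2ξ₁ / 169.1 = 0.0701 → ξ₁ = 5.925 kmol/h.
Conversion of F: 1ξ₁ + 1ξ₂ = 0.211 × 169.1 = 35.67 → ξ₂ = 29.74 kmol/h.
Outlet amounts (n = n₀ + Σ ν·ξ):
  F: 169.1 − 1(5.925) − 1(29.74) = 133.4
  E: 313.9 − 3(5.925) − 3(29.74) = 206.9
  H: 0 + 2(5.925) = 11.85
  D: 0 + 2(29.74) = 59.49

ξ₂ = 29.7 kmol/h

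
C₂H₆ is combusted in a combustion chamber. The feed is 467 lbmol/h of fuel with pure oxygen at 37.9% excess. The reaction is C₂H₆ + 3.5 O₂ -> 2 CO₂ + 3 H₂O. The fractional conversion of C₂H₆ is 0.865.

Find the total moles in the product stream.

Stoichiometric O₂ = 3.5 × 467 = 1634 lbmol/h; O₂ fed = 1634 × 1.379 = 2254 lbmol/h.
Fuel reacted = 0.865 × 467 → ξ = 404 lbmol/h.
Outlet (n = n₀ + ν ξ):
  C₂H₆: 467 − 1(404) = 63.05
  O₂: 2254 − 3.5(404) = 840.1
  CO₂: 0 + 2(404) = 807.9
  H₂O: 0 + 3(404) = 1212
Total out = 63.05 + 840.1 + 807.9 + 1212 = 2923 lbmol/h.

2920 lbmol/h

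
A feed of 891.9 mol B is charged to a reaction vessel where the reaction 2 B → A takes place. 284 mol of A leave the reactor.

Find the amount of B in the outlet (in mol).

324 mol

For A: n = n₀ + 1ξ → 284 = 0 + 1ξ, giving ξ = 284 mol.
Outlet amounts (n = n₀ + ν ξ):
  B: 891.9 − 2(284) = 323.9
  A: 0 + 1(284) = 284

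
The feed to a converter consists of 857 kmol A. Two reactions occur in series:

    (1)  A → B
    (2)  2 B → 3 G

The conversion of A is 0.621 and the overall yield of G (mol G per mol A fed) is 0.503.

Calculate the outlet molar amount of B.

245 kmol

Conversion of A: A consumed = 1ξ₁ = 0.621 × 857 → ξ₁ = 532.2 kmol.
Yield of G: 3ξ₂ / 857 = 0.503 → ξ₂ = 143.7 kmol.
Outlet amounts (n = n₀ + Σ ν·ξ):
  A: 857 − 1(532.2) = 324.8
  B: 0 + 1(532.2) − 2(143.7) = 244.8
  G: 0 + 3(143.7) = 431.1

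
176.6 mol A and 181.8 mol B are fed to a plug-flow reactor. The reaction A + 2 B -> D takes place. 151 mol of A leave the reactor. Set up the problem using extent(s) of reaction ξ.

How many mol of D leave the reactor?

25.6 mol

For A: n = n₀ − 1ξ → 151 = 176.6 − 1ξ, giving ξ = 25.6 mol.
Outlet amounts (n = n₀ + ν ξ):
  A: 176.6 − 1(25.6) = 151
  B: 181.8 − 2(25.6) = 130.6
  D: 0 + 1(25.6) = 25.6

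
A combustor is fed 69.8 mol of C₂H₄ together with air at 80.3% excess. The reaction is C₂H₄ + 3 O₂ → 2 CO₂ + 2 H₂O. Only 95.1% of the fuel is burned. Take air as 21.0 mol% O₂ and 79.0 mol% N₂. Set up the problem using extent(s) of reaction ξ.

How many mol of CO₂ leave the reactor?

Stoichiometric O₂ = 3 × 69.8 = 209.4 mol; O₂ fed = 209.4 × 1.803 = 377.5 mol.
N₂ fed = 377.5 × 79/21 = 1420 mol.
Fuel reacted = 0.951 × 69.8 → ξ = 66.38 mol.
Outlet (n = n₀ + ν ξ):
  C₂H₄: 69.8 − 1(66.38) = 3.42
  O₂: 377.5 − 3(66.38) = 178.4
  N₂: 1420 (inert)
  CO₂: 0 + 2(66.38) = 132.8
  H₂O: 0 + 2(66.38) = 132.8

133 mol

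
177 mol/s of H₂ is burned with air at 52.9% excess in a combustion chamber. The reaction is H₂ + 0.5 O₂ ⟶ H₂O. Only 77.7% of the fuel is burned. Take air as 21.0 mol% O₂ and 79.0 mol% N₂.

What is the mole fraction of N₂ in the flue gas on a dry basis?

0.828

Stoichiometric O₂ = 0.5 × 177 = 88.5 mol/s; O₂ fed = 88.5 × 1.529 = 135.3 mol/s.
N₂ fed = 135.3 × 79/21 = 509 mol/s.
Fuel reacted = 0.777 × 177 → ξ = 137.5 mol/s.
Outlet (n = n₀ + ν ξ):
  H₂: 177 − 1(137.5) = 39.47
  O₂: 135.3 − 0.5(137.5) = 66.55
  N₂: 509 (inert)
  H₂O: 0 + 1(137.5) = 137.5
Dry total = 615.1 mol/s; y_N₂ (dry) = 509 / 615.1 = 0.8276.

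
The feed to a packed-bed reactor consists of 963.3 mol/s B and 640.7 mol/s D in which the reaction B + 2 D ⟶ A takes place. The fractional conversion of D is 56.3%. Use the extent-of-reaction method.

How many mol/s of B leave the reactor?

D reacted = 0.563 × 640.7 = 360.7 mol/s; ν_D = −2, so ξ = 360.7/2 = 180.4 mol/s.
Outlet amounts (n = n₀ + ν ξ):
  B: 963.3 − 1(180.4) = 782.9
  D: 640.7 − 2(180.4) = 280
  A: 0 + 1(180.4) = 180.4

783 mol/s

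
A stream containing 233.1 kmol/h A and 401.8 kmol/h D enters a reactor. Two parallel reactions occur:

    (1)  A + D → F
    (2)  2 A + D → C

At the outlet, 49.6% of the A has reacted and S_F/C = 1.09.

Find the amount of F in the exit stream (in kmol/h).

40.8 kmol/h

Conversion of A: A consumed = 0.496 × 233.1 = 115.6 kmol/h = 1ξ₁ + 2ξ₂.
Selectivity: 1ξ₁ / (1ξ₂) = 1.09 → ξ₁ = 1.09 ξ₂.
Substitute: (1·1.09 + 2) ξ₂ = 115.6 → ξ₂ = 37.42 kmol/h, ξ₁ = 40.78 kmol/h.
Outlet amounts (n = n₀ + Σ ν·ξ):
  A: 233.1 − 1(40.78) − 2(37.42) = 117.5
  D: 401.8 − 1(40.78) − 1(37.42) = 323.6
  F: 0 + 1(40.78) = 40.78
  C: 0 + 1(37.42) = 37.42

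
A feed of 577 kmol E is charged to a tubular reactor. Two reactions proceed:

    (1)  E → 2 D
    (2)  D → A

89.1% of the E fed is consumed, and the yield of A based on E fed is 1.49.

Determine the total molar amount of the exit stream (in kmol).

1090 kmol

Conversion of E: E consumed = 1ξ₁ = 0.891 × 577 → ξ₁ = 514.1 kmol.
Yield of A: 1ξ₂ / 577 = 1.49 → ξ₂ = 859.7 kmol.
Outlet amounts (n = n₀ + Σ ν·ξ):
  E: 577 − 1(514.1) = 62.89
  D: 0 + 2(514.1) − 1(859.7) = 168.5
  A: 0 + 1(859.7) = 859.7
Total out = 62.89 + 168.5 + 859.7 = 1091 kmol.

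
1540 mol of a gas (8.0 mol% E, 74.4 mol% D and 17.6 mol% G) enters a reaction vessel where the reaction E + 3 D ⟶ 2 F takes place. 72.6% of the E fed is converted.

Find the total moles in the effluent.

1360 mol

E reacted = 0.726 × 123.2 = 89.44 mol; ν_E = −1, so ξ = 89.44/1 = 89.44 mol.
Outlet amounts (n = n₀ + ν ξ):
  E: 123.2 − 1(89.44) = 33.76
  D: 1146 − 3(89.44) = 877.4
  F: 0 + 2(89.44) = 178.9
  G: 271 (inert)
Total out = 33.76 + 877.4 + 178.9 + 271 = 1361 mol.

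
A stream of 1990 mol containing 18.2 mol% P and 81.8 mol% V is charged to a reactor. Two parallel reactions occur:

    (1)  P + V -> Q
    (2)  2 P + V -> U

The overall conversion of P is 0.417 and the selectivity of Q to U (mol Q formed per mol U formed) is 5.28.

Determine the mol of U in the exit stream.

Conversion of P: P consumed = 0.417 × 362.2 = 151 mol = 1ξ₁ + 2ξ₂.
Selectivity: 1ξ₁ / (1ξ₂) = 5.28 → ξ₁ = 5.28 ξ₂.
Substitute: (1·5.28 + 2) ξ₂ = 151 → ξ₂ = 20.75 mol, ξ₁ = 109.5 mol.
Outlet amounts (n = n₀ + Σ ν·ξ):
  P: 362.2 − 1(109.5) − 2(20.75) = 211.2
  V: 1628 − 1(109.5) − 1(20.75) = 1498
  Q: 0 + 1(109.5) = 109.5
  U: 0 + 1(20.75) = 20.75

20.7 mol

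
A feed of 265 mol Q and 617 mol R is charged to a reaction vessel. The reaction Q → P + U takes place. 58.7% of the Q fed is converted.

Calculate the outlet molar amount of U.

156 mol

Q reacted = 0.587 × 265 = 155.6 mol; ν_Q = −1, so ξ = 155.6/1 = 155.6 mol.
Outlet amounts (n = n₀ + ν ξ):
  Q: 265 − 1(155.6) = 109.4
  P: 0 + 1(155.6) = 155.6
  U: 0 + 1(155.6) = 155.6
  R: 617 (inert)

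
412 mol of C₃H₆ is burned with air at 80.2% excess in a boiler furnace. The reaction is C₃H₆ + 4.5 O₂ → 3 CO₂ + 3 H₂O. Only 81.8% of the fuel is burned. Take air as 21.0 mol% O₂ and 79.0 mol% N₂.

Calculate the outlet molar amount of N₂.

12600 mol

Stoichiometric O₂ = 4.5 × 412 = 1854 mol; O₂ fed = 1854 × 1.802 = 3341 mol.
N₂ fed = 3341 × 79/21 = 12570 mol.
Fuel reacted = 0.818 × 412 → ξ = 337 mol.
Outlet (n = n₀ + ν ξ):
  C₃H₆: 412 − 1(337) = 74.98
  O₂: 3341 − 4.5(337) = 1824
  N₂: 12570 (inert)
  CO₂: 0 + 3(337) = 1011
  H₂O: 0 + 3(337) = 1011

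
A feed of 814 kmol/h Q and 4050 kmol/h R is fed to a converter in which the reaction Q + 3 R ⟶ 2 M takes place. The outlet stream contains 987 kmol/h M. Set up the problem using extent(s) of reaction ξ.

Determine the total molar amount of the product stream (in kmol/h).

3880 kmol/h

For M: n = n₀ + 2ξ → 987 = 0 + 2ξ, giving ξ = 493.5 kmol/h.
Outlet amounts (n = n₀ + ν ξ):
  Q: 814 − 1(493.5) = 320.5
  R: 4050 − 3(493.5) = 2570
  M: 0 + 2(493.5) = 987
Total out = 320.5 + 2570 + 987 = 3877 kmol/h.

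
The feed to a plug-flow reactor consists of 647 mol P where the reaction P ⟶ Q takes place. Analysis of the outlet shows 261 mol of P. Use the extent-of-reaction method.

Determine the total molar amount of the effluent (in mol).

For P: n = n₀ − 1ξ → 261 = 647 − 1ξ, giving ξ = 386 mol.
Outlet amounts (n = n₀ + ν ξ):
  P: 647 − 1(386) = 261
  Q: 0 + 1(386) = 386
Total out = 261 + 386 = 647 mol.

647 mol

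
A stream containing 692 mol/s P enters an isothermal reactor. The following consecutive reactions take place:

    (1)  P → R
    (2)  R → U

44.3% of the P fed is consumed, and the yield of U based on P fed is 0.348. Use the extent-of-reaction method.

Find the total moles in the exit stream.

692 mol/s

Conversion of P: P consumed = 1ξ₁ = 0.443 × 692 → ξ₁ = 306.6 mol/s.
Yield of U: 1ξ₂ / 692 = 0.348 → ξ₂ = 240.8 mol/s.
Outlet amounts (n = n₀ + Σ ν·ξ):
  P: 692 − 1(306.6) = 385.4
  R: 0 + 1(306.6) − 1(240.8) = 65.74
  U: 0 + 1(240.8) = 240.8
Total out = 385.4 + 65.74 + 240.8 = 692 mol/s.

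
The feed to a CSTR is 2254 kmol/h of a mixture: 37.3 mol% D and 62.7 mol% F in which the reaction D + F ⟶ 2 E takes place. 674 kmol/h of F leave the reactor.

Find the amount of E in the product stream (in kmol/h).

For F: n = n₀ − 1ξ → 674 = 1413 − 1ξ, giving ξ = 739.3 kmol/h.
Outlet amounts (n = n₀ + ν ξ):
  D: 840.7 − 1(739.3) = 101.5
  F: 1413 − 1(739.3) = 674
  E: 0 + 2(739.3) = 1479

1480 kmol/h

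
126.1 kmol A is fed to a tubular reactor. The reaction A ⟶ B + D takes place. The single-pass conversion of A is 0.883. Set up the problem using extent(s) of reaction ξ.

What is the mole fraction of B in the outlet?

A reacted = 0.883 × 126.1 = 111.3 kmol; ν_A = −1, so ξ = 111.3/1 = 111.3 kmol.
Outlet amounts (n = n₀ + ν ξ):
  A: 126.1 − 1(111.3) = 14.75
  B: 0 + 1(111.3) = 111.3
  D: 0 + 1(111.3) = 111.3
Total out = 237.4 kmol; y_B = 111.3 / 237.4 = 0.4689.

0.469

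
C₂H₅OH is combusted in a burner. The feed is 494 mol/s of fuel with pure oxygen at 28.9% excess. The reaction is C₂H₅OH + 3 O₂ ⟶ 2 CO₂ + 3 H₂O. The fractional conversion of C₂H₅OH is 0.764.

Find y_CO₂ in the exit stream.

Stoichiometric O₂ = 3 × 494 = 1482 mol/s; O₂ fed = 1482 × 1.289 = 1910 mol/s.
Fuel reacted = 0.764 × 494 → ξ = 377.4 mol/s.
Outlet (n = n₀ + ν ξ):
  C₂H₅OH: 494 − 1(377.4) = 116.6
  O₂: 1910 − 3(377.4) = 778
  CO₂: 0 + 2(377.4) = 754.8
  H₂O: 0 + 3(377.4) = 1132
Total out = 2782 mol/s; y_CO₂ = 754.8 / 2782 = 0.2714.

0.271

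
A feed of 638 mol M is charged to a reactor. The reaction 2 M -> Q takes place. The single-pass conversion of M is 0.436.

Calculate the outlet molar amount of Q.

M reacted = 0.436 × 638 = 278.2 mol; ν_M = −2, so ξ = 278.2/2 = 139.1 mol.
Outlet amounts (n = n₀ + ν ξ):
  M: 638 − 2(139.1) = 359.8
  Q: 0 + 1(139.1) = 139.1

139 mol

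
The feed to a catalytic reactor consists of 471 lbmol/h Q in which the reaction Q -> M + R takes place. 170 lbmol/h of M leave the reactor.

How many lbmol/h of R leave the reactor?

170 lbmol/h

For M: n = n₀ + 1ξ → 170 = 0 + 1ξ, giving ξ = 170 lbmol/h.
Outlet amounts (n = n₀ + ν ξ):
  Q: 471 − 1(170) = 301
  M: 0 + 1(170) = 170
  R: 0 + 1(170) = 170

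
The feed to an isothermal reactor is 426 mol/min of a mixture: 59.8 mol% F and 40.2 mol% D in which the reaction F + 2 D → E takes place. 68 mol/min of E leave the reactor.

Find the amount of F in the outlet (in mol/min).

187 mol/min

For E: n = n₀ + 1ξ → 68 = 0 + 1ξ, giving ξ = 68 mol/min.
Outlet amounts (n = n₀ + ν ξ):
  F: 254.7 − 1(68) = 186.7
  D: 171.3 − 2(68) = 35.25
  E: 0 + 1(68) = 68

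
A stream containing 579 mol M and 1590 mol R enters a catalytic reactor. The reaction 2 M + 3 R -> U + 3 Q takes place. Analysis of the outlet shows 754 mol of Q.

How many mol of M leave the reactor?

76.3 mol

For Q: n = n₀ + 3ξ → 754 = 0 + 3ξ, giving ξ = 251.3 mol.
Outlet amounts (n = n₀ + ν ξ):
  M: 579 − 2(251.3) = 76.33
  R: 1590 − 3(251.3) = 836
  U: 0 + 1(251.3) = 251.3
  Q: 0 + 3(251.3) = 754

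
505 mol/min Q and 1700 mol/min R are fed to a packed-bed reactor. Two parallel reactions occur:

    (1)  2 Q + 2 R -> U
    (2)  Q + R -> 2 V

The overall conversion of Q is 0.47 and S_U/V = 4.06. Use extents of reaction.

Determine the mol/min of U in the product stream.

Conversion of Q: Q consumed = 0.47 × 505 = 237.3 mol/min = 2ξ₁ + 1ξ₂.
Selectivity: 1ξ₁ / (2ξ₂) = 4.06 → ξ₁ = 8.12 ξ₂.
Substitute: (2·8.12 + 1) ξ₂ = 237.3 → ξ₂ = 13.77 mol/min, ξ₁ = 111.8 mol/min.
Outlet amounts (n = n₀ + Σ ν·ξ):
  Q: 505 − 2(111.8) − 1(13.77) = 267.6
  R: 1700 − 2(111.8) − 1(13.77) = 1463
  U: 0 + 1(111.8) = 111.8
  V: 0 + 2(13.77) = 27.53

112 mol/min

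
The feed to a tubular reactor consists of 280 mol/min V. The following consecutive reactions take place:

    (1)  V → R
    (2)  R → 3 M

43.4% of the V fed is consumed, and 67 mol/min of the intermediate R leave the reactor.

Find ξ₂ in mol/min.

Conversion of V: V consumed = 1ξ₁ = 0.434 × 280 → ξ₁ = 121.5 mol/min.
R balance: n_R = 0 + 1ξ₁ − 1ξ₂ = 67 → ξ₂ = (1·121.5 − 67)/1 = 54.52 mol/min.
Outlet amounts (n = n₀ + Σ ν·ξ):
  V: 280 − 1(121.5) = 158.5
  R: 0 + 1(121.5) − 1(54.52) = 67
  M: 0 + 3(54.52) = 163.6

ξ₂ = 54.5 mol/min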